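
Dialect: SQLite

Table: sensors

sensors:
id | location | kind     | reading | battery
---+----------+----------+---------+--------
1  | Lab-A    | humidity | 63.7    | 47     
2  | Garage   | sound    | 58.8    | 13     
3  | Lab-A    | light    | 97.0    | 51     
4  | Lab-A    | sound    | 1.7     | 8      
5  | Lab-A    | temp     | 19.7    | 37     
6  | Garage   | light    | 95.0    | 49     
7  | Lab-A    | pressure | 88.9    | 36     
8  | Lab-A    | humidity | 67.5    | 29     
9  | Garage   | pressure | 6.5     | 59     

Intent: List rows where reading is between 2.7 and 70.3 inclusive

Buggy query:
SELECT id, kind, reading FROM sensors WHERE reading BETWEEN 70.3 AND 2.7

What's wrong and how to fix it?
Bug: BETWEEN expects the lower bound first; with 70.3 AND 2.7 the range is empty

Fix: Swap the bounds so the smaller value comes first

Corrected query:
SELECT id, kind, reading FROM sensors WHERE reading BETWEEN 2.7 AND 70.3

Result:
id | kind     | reading
---+----------+--------
1  | humidity | 63.7   
2  | sound    | 58.8   
5  | temp     | 19.7   
8  | humidity | 67.5   
9  | pressure | 6.5    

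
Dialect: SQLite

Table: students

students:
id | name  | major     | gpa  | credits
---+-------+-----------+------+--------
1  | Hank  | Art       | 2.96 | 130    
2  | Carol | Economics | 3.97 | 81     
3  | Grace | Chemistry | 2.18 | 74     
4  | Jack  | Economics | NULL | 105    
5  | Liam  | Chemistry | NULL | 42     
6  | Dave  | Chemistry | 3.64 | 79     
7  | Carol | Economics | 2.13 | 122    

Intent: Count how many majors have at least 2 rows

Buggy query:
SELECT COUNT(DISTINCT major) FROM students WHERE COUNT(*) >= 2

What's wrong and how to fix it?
Bug: COUNT(*) cannot appear in WHERE; the per-group count doesn't exist yet

Fix: Group first with HAVING COUNT(*) >= 2, then COUNT the resulting groups

Corrected query:
SELECT COUNT(*) FROM (SELECT major FROM students GROUP BY major HAVING COUNT(*) >= 2)

Result:
COUNT(*)
--------
2       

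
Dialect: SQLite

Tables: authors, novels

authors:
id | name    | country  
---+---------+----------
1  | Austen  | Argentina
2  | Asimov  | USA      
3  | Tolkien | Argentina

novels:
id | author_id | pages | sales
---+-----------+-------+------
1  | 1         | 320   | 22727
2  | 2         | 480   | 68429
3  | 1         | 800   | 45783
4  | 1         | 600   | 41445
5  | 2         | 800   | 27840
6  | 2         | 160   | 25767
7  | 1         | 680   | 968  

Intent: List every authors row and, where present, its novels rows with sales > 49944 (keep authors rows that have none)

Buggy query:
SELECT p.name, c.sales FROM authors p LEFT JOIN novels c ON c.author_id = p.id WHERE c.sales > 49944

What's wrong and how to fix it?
Bug: A WHERE condition on the right-hand table after LEFT JOIN drops unmatched parents

Fix: Move the right-table condition into the ON clause so unmatched parents are kept

Corrected query:
SELECT p.name, c.sales FROM authors p LEFT JOIN novels c ON c.author_id = p.id AND c.sales > 49944

Result:
name    | sales
--------+------
Austen  | NULL 
Asimov  | 68429
Tolkien | NULL 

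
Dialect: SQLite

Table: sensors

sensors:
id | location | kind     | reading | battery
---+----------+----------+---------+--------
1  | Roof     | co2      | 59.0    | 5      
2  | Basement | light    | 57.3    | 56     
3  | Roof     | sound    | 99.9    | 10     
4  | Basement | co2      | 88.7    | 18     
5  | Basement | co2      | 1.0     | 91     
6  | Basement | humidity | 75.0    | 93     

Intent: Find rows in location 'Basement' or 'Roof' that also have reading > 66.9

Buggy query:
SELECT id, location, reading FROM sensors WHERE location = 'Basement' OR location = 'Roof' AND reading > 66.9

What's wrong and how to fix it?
Bug: Without parentheses, AND is evaluated before OR, so the reading filter only applies to the 'Roof' branch

Fix: Add parentheses around the OR so the AND applies to both alternatives

Corrected query:
SELECT id, location, reading FROM sensors WHERE (location = 'Basement' OR location = 'Roof') AND reading > 66.9

Result:
id | location | reading
---+----------+--------
3  | Roof     | 99.9   
4  | Basement | 88.7   
6  | Basement | 75     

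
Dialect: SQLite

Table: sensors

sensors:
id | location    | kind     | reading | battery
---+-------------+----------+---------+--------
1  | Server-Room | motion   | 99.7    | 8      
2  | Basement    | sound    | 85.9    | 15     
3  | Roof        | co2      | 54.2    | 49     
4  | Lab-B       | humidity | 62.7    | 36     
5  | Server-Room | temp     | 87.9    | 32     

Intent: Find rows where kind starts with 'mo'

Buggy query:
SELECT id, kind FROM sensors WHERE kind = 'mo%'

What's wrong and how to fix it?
Bug: Wildcards only work with LIKE; '=' treats '%' as a literal character

Fix: Replace '=' with LIKE so 'mo%' is treated as a pattern

Corrected query:
SELECT id, kind FROM sensors WHERE kind LIKE 'mo%'

Result:
id | kind  
---+-------
1  | motion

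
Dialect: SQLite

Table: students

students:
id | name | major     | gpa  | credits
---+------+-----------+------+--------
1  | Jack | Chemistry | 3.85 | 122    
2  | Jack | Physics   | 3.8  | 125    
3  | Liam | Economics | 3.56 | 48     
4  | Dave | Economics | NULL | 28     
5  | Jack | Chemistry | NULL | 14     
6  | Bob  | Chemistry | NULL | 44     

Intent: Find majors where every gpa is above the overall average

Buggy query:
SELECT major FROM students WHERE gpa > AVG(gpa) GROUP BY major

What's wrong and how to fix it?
Bug: WHERE evaluates per row before aggregation, so AVG() is unavailable

Fix: Compute the overall average in a scalar subquery and compare each group's MIN against it in HAVING

Corrected query:
SELECT major FROM students GROUP BY major HAVING MIN(gpa) > (SELECT AVG(gpa) FROM students)

Result:
major    
---------
Chemistry
Physics  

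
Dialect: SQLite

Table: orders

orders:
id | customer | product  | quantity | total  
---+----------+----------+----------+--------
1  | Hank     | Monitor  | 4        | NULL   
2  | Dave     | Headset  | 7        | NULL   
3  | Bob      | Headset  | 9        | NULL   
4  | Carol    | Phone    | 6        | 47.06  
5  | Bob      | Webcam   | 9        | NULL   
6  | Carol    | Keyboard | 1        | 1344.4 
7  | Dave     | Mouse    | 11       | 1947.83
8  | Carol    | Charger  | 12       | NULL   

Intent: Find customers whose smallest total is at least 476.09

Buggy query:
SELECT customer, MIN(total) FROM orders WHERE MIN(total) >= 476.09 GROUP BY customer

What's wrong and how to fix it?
Bug: Aggregates like MIN are computed per group after WHERE runs

Fix: Use HAVING for the per-group MIN condition

Corrected query:
SELECT customer, MIN(total) FROM orders GROUP BY customer HAVING MIN(total) >= 476.09

Result:
customer | MIN(total)
---------+-----------
Dave     | 1947.83   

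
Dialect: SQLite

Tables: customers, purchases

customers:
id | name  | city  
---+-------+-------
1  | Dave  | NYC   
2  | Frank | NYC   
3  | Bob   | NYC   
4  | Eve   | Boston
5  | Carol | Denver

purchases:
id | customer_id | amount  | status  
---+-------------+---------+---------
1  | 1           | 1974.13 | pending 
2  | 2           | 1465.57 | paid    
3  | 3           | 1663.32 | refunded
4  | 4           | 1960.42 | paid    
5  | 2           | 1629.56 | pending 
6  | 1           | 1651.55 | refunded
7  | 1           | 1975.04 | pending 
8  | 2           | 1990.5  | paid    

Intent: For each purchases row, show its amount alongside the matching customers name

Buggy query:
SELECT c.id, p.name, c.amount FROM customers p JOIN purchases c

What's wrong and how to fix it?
Bug: JOIN with no ON clause produces a cartesian product; every purchases row pairs with every customers row

Fix: Add ON c.customer_id = p.id to the JOIN

Corrected query:
SELECT c.id, p.name, c.amount FROM customers p JOIN purchases c ON c.customer_id = p.id

Result:
id | name  | amount 
---+-------+--------
1  | Dave  | 1974.13
2  | Frank | 1465.57
3  | Bob   | 1663.32
4  | Eve   | 1960.42
5  | Frank | 1629.56
6  | Dave  | 1651.55
7  | Dave  | 1975.04
8  | Frank | 1990.5 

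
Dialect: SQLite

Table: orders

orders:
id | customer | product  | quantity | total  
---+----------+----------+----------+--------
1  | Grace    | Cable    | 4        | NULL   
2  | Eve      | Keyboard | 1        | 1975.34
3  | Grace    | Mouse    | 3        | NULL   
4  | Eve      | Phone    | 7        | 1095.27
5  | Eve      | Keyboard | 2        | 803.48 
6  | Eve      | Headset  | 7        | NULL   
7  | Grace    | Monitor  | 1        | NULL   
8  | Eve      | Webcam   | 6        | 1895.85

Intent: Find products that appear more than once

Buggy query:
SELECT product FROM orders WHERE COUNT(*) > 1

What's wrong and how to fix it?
Bug: COUNT(*) is an aggregate and cannot be used in WHERE

Fix: GROUP BY product, then filter groups with HAVING COUNT(*) > 1

Corrected query:
SELECT product FROM orders GROUP BY product HAVING COUNT(*) > 1

Result:
product 
--------
Keyboard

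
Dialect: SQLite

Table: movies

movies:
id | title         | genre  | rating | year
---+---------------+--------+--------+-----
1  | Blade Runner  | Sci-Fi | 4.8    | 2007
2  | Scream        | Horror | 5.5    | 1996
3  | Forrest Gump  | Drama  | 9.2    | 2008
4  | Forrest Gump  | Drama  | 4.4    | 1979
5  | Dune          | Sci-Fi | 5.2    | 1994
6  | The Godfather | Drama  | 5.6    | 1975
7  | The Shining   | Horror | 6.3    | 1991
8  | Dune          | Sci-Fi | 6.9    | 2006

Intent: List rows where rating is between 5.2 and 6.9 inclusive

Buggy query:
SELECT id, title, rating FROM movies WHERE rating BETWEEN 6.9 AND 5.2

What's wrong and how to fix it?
Bug: The bounds are reversed; BETWEEN a AND b requires a <= b to match anything

Fix: Write BETWEEN 5.2 AND 6.9

Corrected query:
SELECT id, title, rating FROM movies WHERE rating BETWEEN 5.2 AND 6.9

Result:
id | title         | rating
---+---------------+-------
2  | Scream        | 5.5   
5  | Dune          | 5.2   
6  | The Godfather | 5.6   
7  | The Shining   | 6.3   
8  | Dune          | 6.9   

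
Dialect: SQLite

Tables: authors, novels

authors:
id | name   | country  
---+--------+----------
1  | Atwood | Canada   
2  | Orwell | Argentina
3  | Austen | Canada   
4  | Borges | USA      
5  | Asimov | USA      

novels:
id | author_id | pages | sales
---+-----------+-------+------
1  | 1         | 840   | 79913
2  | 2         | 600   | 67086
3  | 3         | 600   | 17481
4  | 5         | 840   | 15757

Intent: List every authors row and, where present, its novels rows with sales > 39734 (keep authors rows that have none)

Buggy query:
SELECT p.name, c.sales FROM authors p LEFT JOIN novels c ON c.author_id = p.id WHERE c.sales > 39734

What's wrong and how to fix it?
Bug: Filtering c.sales in WHERE discards the NULL rows produced by LEFT JOIN, turning it into an inner join

Fix: Put 'c.sales > 39734' in the JOIN's ON clause instead of WHERE

Corrected query:
SELECT p.name, c.sales FROM authors p LEFT JOIN novels c ON c.author_id = p.id AND c.sales > 39734

Result:
name   | sales
-------+------
Atwood | 79913
Orwell | 67086
Austen | NULL 
Borges | NULL 
Asimov | NULL 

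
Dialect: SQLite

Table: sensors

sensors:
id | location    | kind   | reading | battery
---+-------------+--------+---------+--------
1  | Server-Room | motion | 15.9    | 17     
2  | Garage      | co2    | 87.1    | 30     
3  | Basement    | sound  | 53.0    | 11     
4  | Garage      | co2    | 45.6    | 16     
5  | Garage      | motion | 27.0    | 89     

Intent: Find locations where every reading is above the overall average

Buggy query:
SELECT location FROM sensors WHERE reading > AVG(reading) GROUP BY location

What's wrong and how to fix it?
Bug: WHERE evaluates per row before aggregation, so AVG() is unavailable

Fix: Use a subquery for AVG and a HAVING MIN(...) filter so the condition holds for every row in the group

Corrected query:
SELECT location FROM sensors GROUP BY location HAVING MIN(reading) > (SELECT AVG(reading) FROM sensors)

Result:
location
--------
Basement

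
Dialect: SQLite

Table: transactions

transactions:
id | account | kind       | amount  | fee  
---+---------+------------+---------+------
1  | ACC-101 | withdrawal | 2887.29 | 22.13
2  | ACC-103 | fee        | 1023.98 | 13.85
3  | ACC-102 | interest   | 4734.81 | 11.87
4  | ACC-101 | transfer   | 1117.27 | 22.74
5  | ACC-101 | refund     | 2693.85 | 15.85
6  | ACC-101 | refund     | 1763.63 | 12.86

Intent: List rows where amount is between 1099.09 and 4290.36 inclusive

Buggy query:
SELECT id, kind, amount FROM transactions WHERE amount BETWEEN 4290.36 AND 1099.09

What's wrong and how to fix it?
Bug: The bounds are reversed; BETWEEN a AND b requires a <= b to match anything

Fix: Write BETWEEN 1099.09 AND 4290.36

Corrected query:
SELECT id, kind, amount FROM transactions WHERE amount BETWEEN 1099.09 AND 4290.36

Result:
id | kind       | amount 
---+------------+--------
1  | withdrawal | 2887.29
4  | transfer   | 1117.27
5  | refund     | 2693.85
6  | refund     | 1763.63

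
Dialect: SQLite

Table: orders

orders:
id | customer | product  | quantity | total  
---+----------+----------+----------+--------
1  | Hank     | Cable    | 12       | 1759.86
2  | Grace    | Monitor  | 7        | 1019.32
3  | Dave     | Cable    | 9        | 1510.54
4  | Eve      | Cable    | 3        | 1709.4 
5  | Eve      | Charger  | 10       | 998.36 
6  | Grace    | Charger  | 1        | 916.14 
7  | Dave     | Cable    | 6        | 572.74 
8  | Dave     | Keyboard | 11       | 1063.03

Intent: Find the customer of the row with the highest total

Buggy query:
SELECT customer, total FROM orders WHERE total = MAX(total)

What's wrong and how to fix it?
Bug: MAX(total) is an aggregate and cannot be used directly in WHERE

Fix: Wrap MAX in a scalar subquery so WHERE compares against a single value

Corrected query:
SELECT customer, total FROM orders WHERE total = (SELECT MAX(total) FROM orders)

Result:
customer | total  
---------+--------
Hank     | 1759.86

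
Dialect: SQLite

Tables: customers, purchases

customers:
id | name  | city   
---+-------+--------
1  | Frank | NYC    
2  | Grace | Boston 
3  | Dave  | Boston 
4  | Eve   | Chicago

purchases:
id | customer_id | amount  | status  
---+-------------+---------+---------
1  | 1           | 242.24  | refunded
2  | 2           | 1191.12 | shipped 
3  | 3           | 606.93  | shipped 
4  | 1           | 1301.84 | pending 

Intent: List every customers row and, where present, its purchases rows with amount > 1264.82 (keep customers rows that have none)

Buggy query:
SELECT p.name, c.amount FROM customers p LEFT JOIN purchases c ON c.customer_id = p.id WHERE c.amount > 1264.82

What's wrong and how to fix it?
Bug: A WHERE condition on the right-hand table after LEFT JOIN drops unmatched parents

Fix: Put 'c.amount > 1264.82' in the JOIN's ON clause instead of WHERE

Corrected query:
SELECT p.name, c.amount FROM customers p LEFT JOIN purchases c ON c.customer_id = p.id AND c.amount > 1264.82

Result:
name  | amount 
------+--------
Frank | 1301.84
Grace | NULL   
Dave  | NULL   
Eve   | NULL   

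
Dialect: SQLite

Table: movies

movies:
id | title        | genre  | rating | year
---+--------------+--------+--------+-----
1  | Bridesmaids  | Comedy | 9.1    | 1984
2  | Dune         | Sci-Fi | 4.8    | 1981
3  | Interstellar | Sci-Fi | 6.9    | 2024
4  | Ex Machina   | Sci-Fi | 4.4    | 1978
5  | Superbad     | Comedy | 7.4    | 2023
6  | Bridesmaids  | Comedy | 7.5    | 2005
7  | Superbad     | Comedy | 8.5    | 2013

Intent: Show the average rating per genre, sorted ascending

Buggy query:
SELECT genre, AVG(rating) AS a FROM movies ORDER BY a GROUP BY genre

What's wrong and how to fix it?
Bug: GROUP BY must precede ORDER BY

Fix: Reorder: SELECT … FROM … GROUP BY … ORDER BY …

Corrected query:
SELECT genre, AVG(rating) AS a FROM movies GROUP BY genre ORDER BY a

Result:
genre  | a       
-------+---------
Sci-Fi | 5.366667
Comedy | 8.125   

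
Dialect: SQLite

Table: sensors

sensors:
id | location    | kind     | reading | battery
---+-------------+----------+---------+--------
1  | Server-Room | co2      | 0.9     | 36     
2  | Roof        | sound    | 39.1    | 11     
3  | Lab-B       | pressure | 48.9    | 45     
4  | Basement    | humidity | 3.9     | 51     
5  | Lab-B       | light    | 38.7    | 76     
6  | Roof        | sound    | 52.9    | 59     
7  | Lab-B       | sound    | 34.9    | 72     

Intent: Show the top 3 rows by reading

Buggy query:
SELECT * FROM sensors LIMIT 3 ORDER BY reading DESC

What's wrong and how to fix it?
Bug: ORDER BY cannot follow LIMIT; LIMIT is the final clause

Fix: Sort with ORDER BY, then apply LIMIT

Corrected query:
SELECT * FROM sensors ORDER BY reading DESC LIMIT 3

Result:
id | location | kind     | reading | battery
---+----------+----------+---------+--------
6  | Roof     | sound    | 52.9    | 59     
3  | Lab-B    | pressure | 48.9    | 45     
2  | Roof     | sound    | 39.1    | 11     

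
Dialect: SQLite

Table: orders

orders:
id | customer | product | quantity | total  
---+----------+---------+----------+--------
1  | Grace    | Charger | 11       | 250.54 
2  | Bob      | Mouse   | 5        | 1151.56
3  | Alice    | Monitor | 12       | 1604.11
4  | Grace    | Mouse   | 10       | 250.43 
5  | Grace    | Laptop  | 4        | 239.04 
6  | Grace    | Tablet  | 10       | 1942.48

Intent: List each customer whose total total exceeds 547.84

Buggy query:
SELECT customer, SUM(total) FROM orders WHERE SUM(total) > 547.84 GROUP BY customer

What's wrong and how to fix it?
Bug: Aggregate functions cannot appear in a WHERE clause

Fix: Move the aggregate condition to a HAVING clause

Corrected query:
SELECT customer, SUM(total) FROM orders GROUP BY customer HAVING SUM(total) > 547.84

Result:
customer | SUM(total)
---------+-----------
Alice    | 1604.11   
Bob      | 1151.56   
Grace    | 2682.49   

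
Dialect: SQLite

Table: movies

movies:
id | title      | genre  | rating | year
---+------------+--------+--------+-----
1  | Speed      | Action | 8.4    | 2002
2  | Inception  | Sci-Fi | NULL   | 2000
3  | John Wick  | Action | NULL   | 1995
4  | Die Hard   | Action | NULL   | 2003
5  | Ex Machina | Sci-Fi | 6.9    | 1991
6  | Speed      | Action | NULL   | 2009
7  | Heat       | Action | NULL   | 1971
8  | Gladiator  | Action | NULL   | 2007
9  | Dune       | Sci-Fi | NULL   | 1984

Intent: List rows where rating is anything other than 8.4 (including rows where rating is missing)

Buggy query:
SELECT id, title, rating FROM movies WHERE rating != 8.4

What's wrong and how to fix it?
Bug: Inequality against NULL is unknown, not true; rows with NULL are dropped

Fix: Handle NULL separately with IS NULL alongside the inequality

Corrected query:
SELECT id, title, rating FROM movies WHERE rating != 8.4 OR rating IS NULL

Result:
id | title      | rating
---+------------+-------
2  | Inception  | NULL  
3  | John Wick  | NULL  
4  | Die Hard   | NULL  
5  | Ex Machina | 6.9   
6  | Speed      | NULL  
7  | Heat       | NULL  
8  | Gladiator  | NULL  
9  | Dune       | NULL  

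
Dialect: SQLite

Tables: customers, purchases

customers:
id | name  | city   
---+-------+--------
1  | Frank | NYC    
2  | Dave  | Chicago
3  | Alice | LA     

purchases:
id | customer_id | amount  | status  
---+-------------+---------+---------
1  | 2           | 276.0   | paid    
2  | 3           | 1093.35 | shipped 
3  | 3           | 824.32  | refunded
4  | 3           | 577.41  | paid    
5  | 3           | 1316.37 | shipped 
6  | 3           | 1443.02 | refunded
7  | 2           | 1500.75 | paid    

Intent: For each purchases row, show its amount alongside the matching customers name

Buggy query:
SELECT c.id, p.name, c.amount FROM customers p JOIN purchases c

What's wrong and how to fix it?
Bug: Missing join condition: each purchases row is matched to all customers rows instead of just its own

Fix: Add ON c.customer_id = p.id to the JOIN

Corrected query:
SELECT c.id, p.name, c.amount FROM customers p JOIN purchases c ON c.customer_id = p.id

Result:
id | name  | amount 
---+-------+--------
1  | Dave  | 276    
2  | Alice | 1093.35
3  | Alice | 824.32 
4  | Alice | 577.41 
5  | Alice | 1316.37
6  | Alice | 1443.02
7  | Dave  | 1500.75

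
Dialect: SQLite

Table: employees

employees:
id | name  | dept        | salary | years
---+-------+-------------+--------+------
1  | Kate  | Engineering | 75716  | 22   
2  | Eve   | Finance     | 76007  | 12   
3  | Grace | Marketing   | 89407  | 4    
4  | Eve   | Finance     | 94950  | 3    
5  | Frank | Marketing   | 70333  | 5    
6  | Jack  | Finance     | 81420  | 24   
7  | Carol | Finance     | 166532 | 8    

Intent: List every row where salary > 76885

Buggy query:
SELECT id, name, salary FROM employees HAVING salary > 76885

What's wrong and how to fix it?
Bug: This is a non-aggregate query (no GROUP BY, no aggregates), so in SQLite the HAVING clause is invalid here; a row-level condition belongs in WHERE

Fix: Use WHERE for row-level filtering

Corrected query:
SELECT id, name, salary FROM employees WHERE salary > 76885

Result:
id | name  | salary
---+-------+-------
3  | Grace | 89407 
4  | Eve   | 94950 
6  | Jack  | 81420 
7  | Carol | 166532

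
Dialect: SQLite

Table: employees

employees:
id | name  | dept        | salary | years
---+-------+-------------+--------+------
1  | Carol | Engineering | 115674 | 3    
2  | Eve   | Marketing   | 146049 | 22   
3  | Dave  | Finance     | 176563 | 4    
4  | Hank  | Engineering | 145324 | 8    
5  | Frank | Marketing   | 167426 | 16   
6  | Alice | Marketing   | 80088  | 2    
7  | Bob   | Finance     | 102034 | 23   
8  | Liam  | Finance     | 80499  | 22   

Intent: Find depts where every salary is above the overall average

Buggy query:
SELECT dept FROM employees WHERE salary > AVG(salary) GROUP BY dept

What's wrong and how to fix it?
Bug: AVG() is an aggregate; it can't sit directly in WHERE

Fix: Compute the overall average in a scalar subquery and compare each group's MIN against it in HAVING

Corrected query:
SELECT dept FROM employees GROUP BY dept HAVING MIN(salary) > (SELECT AVG(salary) FROM employees)

Result:
(no rows)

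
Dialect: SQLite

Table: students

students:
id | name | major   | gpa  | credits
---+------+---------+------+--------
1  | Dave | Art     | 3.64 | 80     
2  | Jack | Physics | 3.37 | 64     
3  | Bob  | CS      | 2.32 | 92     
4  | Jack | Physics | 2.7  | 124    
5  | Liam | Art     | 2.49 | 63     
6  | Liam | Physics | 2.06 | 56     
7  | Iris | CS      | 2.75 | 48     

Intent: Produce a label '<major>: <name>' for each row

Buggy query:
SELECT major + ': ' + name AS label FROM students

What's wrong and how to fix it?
Bug: SQLite uses || for string concatenation; + coerces text to numbers (yielding 0)

Fix: Use the || operator for string concatenation

Corrected query:
SELECT major || ': ' || name AS label FROM students

Result:
label        
-------------
Art: Dave    
Physics: Jack
CS: Bob      
Physics: Jack
Art: Liam    
Physics: Liam
CS: Iris     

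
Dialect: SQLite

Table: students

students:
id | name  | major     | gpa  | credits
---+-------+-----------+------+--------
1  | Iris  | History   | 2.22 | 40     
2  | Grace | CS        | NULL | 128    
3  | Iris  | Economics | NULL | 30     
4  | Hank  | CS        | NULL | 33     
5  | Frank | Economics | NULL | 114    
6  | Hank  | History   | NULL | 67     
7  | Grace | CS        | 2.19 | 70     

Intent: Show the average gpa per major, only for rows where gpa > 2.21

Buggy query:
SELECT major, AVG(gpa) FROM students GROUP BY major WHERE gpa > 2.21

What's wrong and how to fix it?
Bug: WHERE cannot follow GROUP BY

Fix: Move the WHERE clause before GROUP BY

Corrected query:
SELECT major, AVG(gpa) FROM students WHERE gpa > 2.21 GROUP BY major

Result:
major   | AVG(gpa)
--------+---------
History | 2.22    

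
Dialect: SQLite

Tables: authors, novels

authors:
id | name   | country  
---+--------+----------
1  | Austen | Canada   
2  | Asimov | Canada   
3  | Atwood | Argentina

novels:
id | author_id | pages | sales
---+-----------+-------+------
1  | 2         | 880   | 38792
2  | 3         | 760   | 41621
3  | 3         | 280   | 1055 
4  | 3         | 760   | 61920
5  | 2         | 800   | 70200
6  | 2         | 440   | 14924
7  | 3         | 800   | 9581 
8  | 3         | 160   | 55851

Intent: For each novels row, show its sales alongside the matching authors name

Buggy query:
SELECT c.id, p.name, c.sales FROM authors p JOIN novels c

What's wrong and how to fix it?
Bug: Missing join condition: each novels row is matched to all authors rows instead of just its own

Fix: Specify the join condition linking the foreign key to the parent id

Corrected query:
SELECT c.id, p.name, c.sales FROM authors p JOIN novels c ON c.author_id = p.id

Result:
id | name   | sales
---+--------+------
1  | Asimov | 38792
2  | Atwood | 41621
3  | Atwood | 1055 
4  | Atwood | 61920
5  | Asimov | 70200
6  | Asimov | 14924
7  | Atwood | 9581 
8  | Atwood | 55851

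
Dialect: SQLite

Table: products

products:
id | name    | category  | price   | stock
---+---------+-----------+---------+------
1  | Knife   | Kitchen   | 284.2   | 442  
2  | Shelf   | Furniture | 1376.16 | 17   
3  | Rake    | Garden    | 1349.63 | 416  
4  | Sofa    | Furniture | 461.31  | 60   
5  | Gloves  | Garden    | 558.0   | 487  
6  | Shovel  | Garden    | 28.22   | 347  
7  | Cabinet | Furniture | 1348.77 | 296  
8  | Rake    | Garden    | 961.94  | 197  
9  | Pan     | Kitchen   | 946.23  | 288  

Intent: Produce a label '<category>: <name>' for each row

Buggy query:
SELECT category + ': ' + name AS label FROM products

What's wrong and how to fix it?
Bug: '+' is numeric addition; on text columns SQLite converts them to 0 instead of concatenating

Fix: Replace + with || to concatenate text

Corrected query:
SELECT category || ': ' || name AS label FROM products

Result:
label             
------------------
Kitchen: Knife    
Furniture: Shelf  
Garden: Rake      
Furniture: Sofa   
Garden: Gloves    
Garden: Shovel    
Furniture: Cabinet
Garden: Rake      
Kitchen: Pan      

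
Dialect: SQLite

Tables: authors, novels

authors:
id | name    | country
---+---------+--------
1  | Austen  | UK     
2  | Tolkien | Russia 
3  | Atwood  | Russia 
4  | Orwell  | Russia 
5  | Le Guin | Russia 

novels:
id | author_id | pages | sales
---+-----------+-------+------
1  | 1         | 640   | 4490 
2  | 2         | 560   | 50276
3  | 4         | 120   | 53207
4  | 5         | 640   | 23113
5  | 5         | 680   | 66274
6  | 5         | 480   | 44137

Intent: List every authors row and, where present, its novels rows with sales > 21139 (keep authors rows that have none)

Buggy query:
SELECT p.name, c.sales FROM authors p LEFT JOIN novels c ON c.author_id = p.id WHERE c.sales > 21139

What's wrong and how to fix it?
Bug: A WHERE condition on the right-hand table after LEFT JOIN drops unmatched parents

Fix: Put 'c.sales > 21139' in the JOIN's ON clause instead of WHERE

Corrected query:
SELECT p.name, c.sales FROM authors p LEFT JOIN novels c ON c.author_id = p.id AND c.sales > 21139

Result:
name    | sales
--------+------
Austen  | NULL 
Tolkien | 50276
Atwood  | NULL 
Orwell  | 53207
Le Guin | 23113
Le Guin | 44137
Le Guin | 66274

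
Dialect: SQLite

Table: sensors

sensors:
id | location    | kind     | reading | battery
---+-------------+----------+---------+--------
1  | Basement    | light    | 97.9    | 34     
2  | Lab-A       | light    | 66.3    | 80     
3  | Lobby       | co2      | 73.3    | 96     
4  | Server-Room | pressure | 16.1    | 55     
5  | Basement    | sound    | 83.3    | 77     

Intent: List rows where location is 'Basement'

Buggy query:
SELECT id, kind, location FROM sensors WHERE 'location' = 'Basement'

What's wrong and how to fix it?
Bug: 'location' in single quotes is a string literal, not the column; the comparison is literal-vs-literal and never true

Fix: Reference the column as location without single quotes

Corrected query:
SELECT id, kind, location FROM sensors WHERE location = 'Basement'

Result:
id | kind  | location
---+-------+---------
1  | light | Basement
5  | sound | Basement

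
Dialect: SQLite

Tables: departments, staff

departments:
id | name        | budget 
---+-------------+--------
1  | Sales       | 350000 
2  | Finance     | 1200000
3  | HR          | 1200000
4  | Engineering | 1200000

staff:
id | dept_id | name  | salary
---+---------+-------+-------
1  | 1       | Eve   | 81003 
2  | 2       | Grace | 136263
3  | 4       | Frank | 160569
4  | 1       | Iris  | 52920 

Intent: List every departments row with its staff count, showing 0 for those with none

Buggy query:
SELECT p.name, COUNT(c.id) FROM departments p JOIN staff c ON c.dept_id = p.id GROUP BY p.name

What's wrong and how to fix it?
Bug: INNER JOIN drops departments rows that have no matching staff rows

Fix: Switch to LEFT JOIN to retain unmatched parent rows

Corrected query:
SELECT p.name, COUNT(c.id) FROM departments p LEFT JOIN staff c ON c.dept_id = p.id GROUP BY p.name

Result:
name        | COUNT(c.id)
------------+------------
Engineering | 1          
Finance     | 1          
HR          | 0          
Sales       | 2          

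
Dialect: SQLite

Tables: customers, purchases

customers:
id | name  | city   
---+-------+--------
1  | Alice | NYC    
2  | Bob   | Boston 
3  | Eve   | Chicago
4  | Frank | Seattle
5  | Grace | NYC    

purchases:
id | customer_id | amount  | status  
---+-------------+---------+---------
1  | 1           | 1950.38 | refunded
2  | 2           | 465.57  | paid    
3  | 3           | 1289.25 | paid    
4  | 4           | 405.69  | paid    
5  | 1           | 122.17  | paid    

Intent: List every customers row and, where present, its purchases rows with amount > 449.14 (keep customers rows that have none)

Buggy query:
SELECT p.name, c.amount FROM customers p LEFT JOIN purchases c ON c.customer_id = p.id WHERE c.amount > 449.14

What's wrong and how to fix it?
Bug: Filtering c.amount in WHERE discards the NULL rows produced by LEFT JOIN, turning it into an inner join

Fix: Move the right-table condition into the ON clause so unmatched parents are kept

Corrected query:
SELECT p.name, c.amount FROM customers p LEFT JOIN purchases c ON c.customer_id = p.id AND c.amount > 449.14

Result:
name  | amount 
------+--------
Alice | 1950.38
Bob   | 465.57 
Eve   | 1289.25
Frank | NULL   
Grace | NULL   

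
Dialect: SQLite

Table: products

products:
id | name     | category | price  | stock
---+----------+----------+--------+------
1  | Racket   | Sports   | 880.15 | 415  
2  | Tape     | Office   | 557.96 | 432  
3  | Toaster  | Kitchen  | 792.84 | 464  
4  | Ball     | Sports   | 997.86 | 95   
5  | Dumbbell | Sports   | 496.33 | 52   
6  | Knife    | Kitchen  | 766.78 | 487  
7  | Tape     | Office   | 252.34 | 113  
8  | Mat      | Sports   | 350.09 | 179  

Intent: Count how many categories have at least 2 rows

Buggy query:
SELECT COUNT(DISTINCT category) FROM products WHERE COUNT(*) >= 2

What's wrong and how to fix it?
Bug: WHERE filters individual rows, not groups, so a group-level COUNT is invalid there

Fix: Group first with HAVING COUNT(*) >= 2, then COUNT the resulting groups

Corrected query:
SELECT COUNT(*) FROM (SELECT category FROM products GROUP BY category HAVING COUNT(*) >= 2)

Result:
COUNT(*)
--------
3       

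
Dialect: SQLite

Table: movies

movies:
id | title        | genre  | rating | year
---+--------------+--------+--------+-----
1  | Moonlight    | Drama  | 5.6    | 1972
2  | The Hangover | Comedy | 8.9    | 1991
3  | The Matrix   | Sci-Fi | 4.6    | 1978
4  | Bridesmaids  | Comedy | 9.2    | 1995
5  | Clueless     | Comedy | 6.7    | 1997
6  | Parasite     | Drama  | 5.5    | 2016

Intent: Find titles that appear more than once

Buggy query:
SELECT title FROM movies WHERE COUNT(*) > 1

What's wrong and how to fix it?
Bug: COUNT(*) is an aggregate and cannot be used in WHERE

Fix: GROUP BY title, then filter groups with HAVING COUNT(*) > 1

Corrected query:
SELECT title FROM movies GROUP BY title HAVING COUNT(*) > 1

Result:
(no rows)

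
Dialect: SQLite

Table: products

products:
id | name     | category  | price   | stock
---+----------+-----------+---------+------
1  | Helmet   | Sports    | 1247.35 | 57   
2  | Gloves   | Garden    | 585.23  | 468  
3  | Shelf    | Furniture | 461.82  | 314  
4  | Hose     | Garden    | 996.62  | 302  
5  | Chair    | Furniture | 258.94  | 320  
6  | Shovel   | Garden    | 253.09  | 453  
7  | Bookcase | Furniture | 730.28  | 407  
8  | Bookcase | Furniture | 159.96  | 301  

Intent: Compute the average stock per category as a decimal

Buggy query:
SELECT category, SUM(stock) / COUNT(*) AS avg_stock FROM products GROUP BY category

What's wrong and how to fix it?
Bug: SUM(stock) and COUNT(*) are both integers; the division truncates the fractional part

Fix: Cast one side to REAL so the division keeps the fractional part

Corrected query:
SELECT category, SUM(stock) * 1.0 / COUNT(*) AS avg_stock FROM products GROUP BY category

Result:
category  | avg_stock 
----------+-----------
Furniture | 335.5     
Garden    | 407.666667
Sports    | 57        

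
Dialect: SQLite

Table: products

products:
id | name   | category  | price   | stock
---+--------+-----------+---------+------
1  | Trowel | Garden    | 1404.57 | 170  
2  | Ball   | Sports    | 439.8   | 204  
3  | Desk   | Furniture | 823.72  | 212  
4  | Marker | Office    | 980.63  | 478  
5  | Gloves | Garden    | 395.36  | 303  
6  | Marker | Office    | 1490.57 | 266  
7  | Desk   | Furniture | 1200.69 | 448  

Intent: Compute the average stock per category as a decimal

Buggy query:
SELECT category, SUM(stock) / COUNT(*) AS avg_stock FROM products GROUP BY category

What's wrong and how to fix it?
Bug: SUM(stock) and COUNT(*) are both integers; the division truncates the fractional part

Fix: Cast one side to REAL so the division keeps the fractional part

Corrected query:
SELECT category, SUM(stock) * 1.0 / COUNT(*) AS avg_stock FROM products GROUP BY category

Result:
category  | avg_stock
----------+----------
Furniture | 330      
Garden    | 236.5    
Office    | 372      
Sports    | 204      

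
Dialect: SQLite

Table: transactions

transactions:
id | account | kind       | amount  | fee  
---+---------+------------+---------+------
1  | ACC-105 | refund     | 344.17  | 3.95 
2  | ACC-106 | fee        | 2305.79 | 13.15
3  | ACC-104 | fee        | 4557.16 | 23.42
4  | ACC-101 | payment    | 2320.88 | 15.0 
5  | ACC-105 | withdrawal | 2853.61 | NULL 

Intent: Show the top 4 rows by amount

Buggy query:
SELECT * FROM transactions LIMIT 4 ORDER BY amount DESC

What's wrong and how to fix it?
Bug: LIMIT must come after ORDER BY

Fix: Sort with ORDER BY, then apply LIMIT

Corrected query:
SELECT * FROM transactions ORDER BY amount DESC LIMIT 4

Result:
id | account | kind       | amount  | fee  
---+---------+------------+---------+------
3  | ACC-104 | fee        | 4557.16 | 23.42
5  | ACC-105 | withdrawal | 2853.61 | NULL 
4  | ACC-101 | payment    | 2320.88 | 15   
2  | ACC-106 | fee        | 2305.79 | 13.15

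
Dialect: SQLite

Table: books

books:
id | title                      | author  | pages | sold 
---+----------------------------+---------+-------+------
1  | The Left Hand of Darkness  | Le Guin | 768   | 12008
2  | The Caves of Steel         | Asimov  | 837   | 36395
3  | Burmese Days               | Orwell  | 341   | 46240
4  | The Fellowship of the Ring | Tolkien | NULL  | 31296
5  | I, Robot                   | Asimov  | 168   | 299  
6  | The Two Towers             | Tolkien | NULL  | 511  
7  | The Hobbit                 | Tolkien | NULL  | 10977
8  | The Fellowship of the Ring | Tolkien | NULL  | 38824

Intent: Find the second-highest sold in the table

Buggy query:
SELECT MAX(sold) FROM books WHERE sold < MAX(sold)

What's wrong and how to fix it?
Bug: MAX(sold) on the right of the comparison is an aggregate-in-WHERE error

Fix: Put the inner MAX in a scalar subquery

Corrected query:
SELECT MAX(sold) FROM books WHERE sold < (SELECT MAX(sold) FROM books)

Result:
MAX(sold)
---------
38824    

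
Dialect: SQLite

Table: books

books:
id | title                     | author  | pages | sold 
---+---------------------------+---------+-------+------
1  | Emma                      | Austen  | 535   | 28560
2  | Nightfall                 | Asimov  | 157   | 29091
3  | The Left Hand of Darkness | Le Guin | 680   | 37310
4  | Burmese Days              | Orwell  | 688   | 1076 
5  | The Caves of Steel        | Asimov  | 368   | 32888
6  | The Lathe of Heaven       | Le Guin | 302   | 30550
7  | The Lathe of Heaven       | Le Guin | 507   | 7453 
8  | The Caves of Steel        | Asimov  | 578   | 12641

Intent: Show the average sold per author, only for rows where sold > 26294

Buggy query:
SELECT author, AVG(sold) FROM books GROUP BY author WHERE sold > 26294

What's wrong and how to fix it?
Bug: Row-level WHERE must come before GROUP BY in the clause order

Fix: Place WHERE between FROM and GROUP BY

Corrected query:
SELECT author, AVG(sold) FROM books WHERE sold > 26294 GROUP BY author

Result:
author  | AVG(sold)
--------+----------
Asimov  | 30989.5  
Austen  | 28560    
Le Guin | 33930    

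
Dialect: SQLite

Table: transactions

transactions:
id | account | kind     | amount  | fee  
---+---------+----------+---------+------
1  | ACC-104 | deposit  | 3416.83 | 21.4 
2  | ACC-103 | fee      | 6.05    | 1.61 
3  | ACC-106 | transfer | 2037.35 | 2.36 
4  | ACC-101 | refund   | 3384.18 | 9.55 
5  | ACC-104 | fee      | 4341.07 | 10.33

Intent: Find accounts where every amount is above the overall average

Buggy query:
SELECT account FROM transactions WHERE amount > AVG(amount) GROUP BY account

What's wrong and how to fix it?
Bug: AVG() is an aggregate; it can't sit directly in WHERE

Fix: Use a subquery for AVG and a HAVING MIN(...) filter so the condition holds for every row in the group

Corrected query:
SELECT account FROM transactions GROUP BY account HAVING MIN(amount) > (SELECT AVG(amount) FROM transactions)

Result:
account
-------
ACC-101
ACC-104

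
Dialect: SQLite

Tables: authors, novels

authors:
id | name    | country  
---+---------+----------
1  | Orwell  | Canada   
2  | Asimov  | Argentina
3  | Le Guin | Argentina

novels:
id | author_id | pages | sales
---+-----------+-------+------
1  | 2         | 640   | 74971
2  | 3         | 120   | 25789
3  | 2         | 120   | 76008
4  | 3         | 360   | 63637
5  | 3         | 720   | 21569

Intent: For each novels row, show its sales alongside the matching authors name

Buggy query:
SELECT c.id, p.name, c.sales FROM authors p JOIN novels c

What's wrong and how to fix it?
Bug: Missing join condition: each novels row is matched to all authors rows instead of just its own

Fix: Add ON c.author_id = p.id to the JOIN

Corrected query:
SELECT c.id, p.name, c.sales FROM authors p JOIN novels c ON c.author_id = p.id

Result:
id | name    | sales
---+---------+------
1  | Asimov  | 74971
2  | Le Guin | 25789
3  | Asimov  | 76008
4  | Le Guin | 63637
5  | Le Guin | 21569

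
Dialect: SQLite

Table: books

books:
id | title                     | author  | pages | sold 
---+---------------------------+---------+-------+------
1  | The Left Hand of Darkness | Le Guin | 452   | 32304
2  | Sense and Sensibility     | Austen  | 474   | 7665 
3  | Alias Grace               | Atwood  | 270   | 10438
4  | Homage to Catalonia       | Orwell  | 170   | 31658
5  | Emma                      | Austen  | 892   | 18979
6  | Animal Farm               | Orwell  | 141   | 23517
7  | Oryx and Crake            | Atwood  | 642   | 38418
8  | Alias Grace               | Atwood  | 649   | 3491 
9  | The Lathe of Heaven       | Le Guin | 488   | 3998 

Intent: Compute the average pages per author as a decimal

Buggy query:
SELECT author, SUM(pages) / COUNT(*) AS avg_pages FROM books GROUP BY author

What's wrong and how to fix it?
Bug: SUM(pages) and COUNT(*) are both integers; the division truncates the fractional part

Fix: Cast one side to REAL so the division keeps the fractional part

Corrected query:
SELECT author, SUM(pages) * 1.0 / COUNT(*) AS avg_pages FROM books GROUP BY author

Result:
author  | avg_pages 
--------+-----------
Atwood  | 520.333333
Austen  | 683       
Le Guin | 470       
Orwell  | 155.5     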